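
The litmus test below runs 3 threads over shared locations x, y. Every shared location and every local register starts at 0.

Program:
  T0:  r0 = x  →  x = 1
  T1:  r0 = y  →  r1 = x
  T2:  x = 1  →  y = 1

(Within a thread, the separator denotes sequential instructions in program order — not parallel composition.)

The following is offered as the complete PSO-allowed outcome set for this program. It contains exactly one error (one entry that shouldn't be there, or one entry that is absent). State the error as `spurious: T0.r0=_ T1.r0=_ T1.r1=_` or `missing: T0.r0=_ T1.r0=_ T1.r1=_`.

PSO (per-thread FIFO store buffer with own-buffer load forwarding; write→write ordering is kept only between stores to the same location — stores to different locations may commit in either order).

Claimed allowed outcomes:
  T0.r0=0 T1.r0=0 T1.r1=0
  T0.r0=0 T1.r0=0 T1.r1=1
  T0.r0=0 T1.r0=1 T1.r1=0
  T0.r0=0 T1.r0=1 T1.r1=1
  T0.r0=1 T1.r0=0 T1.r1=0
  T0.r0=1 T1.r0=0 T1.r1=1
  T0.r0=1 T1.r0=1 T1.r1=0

missing: T0.r0=1 T1.r0=1 T1.r1=1

outcome vector order: (T0.r0,T1.r0,T1.r1)
[PSO] allowed = {<0 0 0> <0 0 1> <0 1 0> <0 1 1> <1 0 0> <1 0 1> <1 1 0> <1 1 1>}
PSO∖claimed = {<1 1 1>}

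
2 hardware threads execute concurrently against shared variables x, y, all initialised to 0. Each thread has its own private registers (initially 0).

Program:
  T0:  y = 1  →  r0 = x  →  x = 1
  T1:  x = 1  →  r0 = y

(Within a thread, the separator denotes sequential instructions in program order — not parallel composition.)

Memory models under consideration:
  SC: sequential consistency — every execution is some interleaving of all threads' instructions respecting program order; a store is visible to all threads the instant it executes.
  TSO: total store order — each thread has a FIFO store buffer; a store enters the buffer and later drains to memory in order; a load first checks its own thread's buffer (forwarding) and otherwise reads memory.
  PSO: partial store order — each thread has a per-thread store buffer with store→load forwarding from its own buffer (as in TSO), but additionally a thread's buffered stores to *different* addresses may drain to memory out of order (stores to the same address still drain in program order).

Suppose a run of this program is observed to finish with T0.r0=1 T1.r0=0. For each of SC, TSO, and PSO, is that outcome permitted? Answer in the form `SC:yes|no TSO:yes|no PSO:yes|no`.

SC:yes TSO:yes PSO:yes

outcome vector order: (T0.r0,T1.r0)
under SC → (0,1), (1,0), (1,1)
under TSO → (0,0), (0,1), (1,0), (1,1)
under PSO → (0,0), (0,1), (1,0), (1,1)
target (1,0) ∈ {SC,TSO,PSO}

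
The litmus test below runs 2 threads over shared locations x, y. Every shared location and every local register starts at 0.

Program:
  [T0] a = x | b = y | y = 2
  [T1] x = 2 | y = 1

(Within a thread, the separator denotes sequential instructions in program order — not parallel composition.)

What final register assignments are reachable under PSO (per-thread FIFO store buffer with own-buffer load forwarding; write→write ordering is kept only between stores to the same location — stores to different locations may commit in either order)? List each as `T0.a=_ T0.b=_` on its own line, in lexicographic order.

T0.a=0 T0.b=0
T0.a=0 T0.b=1
T0.a=2 T0.b=0
T0.a=2 T0.b=1

outcome vector order: (T0.a,T0.b)
|PSO outcomes| = 4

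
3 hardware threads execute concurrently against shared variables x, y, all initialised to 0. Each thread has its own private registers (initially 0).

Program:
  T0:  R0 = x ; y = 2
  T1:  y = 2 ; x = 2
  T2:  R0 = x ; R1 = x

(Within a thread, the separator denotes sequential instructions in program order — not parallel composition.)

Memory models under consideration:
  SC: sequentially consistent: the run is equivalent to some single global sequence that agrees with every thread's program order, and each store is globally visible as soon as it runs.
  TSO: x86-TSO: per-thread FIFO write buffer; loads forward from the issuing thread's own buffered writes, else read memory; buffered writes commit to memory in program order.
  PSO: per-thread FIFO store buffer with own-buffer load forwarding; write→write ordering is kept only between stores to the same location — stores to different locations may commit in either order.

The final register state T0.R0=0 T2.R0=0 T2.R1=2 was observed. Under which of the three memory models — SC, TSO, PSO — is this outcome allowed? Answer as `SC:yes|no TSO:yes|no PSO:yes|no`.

SC:yes TSO:yes PSO:yes

outcome vector order: (T0.R0,T2.R0,T2.R1)
SC (6): (0,0,0), (0,0,2), (0,2,2), (2,0,0), (2,0,2), (2,2,2)
TSO (6): (0,0,0), (0,0,2), (0,2,2), (2,0,0), (2,0,2), (2,2,2)
PSO (6): (0,0,0), (0,0,2), (0,2,2), (2,0,0), (2,0,2), (2,2,2)
target (0,0,2) ∈ {SC,TSO,PSO}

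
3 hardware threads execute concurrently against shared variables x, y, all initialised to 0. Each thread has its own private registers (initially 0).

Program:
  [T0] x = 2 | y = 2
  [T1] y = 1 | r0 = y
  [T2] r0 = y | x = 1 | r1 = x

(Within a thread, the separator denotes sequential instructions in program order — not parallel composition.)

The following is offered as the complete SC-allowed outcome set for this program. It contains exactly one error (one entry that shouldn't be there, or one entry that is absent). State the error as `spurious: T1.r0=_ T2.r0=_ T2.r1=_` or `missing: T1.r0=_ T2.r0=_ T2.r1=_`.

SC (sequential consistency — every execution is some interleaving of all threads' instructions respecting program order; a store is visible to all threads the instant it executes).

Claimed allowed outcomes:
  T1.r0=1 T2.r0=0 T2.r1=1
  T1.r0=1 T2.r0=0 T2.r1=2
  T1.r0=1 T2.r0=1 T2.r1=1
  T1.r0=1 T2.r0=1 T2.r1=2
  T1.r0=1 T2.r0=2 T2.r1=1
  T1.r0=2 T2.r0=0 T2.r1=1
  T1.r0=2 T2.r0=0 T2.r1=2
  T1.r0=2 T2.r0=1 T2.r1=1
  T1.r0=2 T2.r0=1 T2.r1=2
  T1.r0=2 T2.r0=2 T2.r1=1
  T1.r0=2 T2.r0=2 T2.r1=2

outcome vector order: (T1.r0,T2.r0,T2.r1)
SC (10): <1 0 1>; <1 0 2>; <1 1 1>; <1 1 2>; <1 2 1>; <2 0 1>; <2 0 2>; <2 1 1>; <2 1 2>; <2 2 1>
claimed∖SC = {<2 2 2>}

spurious: T1.r0=2 T2.r0=2 T2.r1=2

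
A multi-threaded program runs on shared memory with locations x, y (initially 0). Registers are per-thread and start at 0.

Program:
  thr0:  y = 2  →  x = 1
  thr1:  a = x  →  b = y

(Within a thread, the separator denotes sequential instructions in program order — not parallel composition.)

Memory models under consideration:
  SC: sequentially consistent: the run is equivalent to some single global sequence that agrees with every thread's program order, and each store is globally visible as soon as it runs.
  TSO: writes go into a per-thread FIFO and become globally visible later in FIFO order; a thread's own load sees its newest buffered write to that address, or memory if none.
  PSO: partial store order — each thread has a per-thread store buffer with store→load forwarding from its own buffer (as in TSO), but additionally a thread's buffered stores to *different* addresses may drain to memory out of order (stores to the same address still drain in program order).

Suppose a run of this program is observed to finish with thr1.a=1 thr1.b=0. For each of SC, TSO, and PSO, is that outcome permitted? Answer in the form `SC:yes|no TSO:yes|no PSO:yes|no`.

outcome vector order: (thr1.a,thr1.b)
[SC] allowed = {(0,0) (0,2) (1,2)}
[TSO] allowed = {(0,0) (0,2) (1,2)}
[PSO] allowed = {(0,0) (0,2) (1,0) (1,2)}
target (1,0) ∈ {PSO}

SC:no TSO:no PSO:yes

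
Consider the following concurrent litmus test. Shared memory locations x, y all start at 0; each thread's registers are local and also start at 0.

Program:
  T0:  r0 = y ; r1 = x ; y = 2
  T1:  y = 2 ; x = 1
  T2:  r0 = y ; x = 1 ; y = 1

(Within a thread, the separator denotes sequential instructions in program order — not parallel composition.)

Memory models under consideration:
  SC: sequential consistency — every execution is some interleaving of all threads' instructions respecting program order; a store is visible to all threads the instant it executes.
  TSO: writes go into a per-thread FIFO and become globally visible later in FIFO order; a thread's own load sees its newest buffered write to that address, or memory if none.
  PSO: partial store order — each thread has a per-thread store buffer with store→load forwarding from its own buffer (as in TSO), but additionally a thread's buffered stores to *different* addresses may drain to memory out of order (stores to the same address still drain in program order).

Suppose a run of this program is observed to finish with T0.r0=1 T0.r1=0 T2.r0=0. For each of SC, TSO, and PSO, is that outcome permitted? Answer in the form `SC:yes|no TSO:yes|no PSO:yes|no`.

SC:no TSO:no PSO:yes

outcome vector order: (T0.r0,T0.r1,T2.r0)
under SC → 000; 002; 010; 012; 110; 112; 200; 202; 210; 212
under TSO → 000; 002; 010; 012; 110; 112; 200; 202; 210; 212
under PSO → 000; 002; 010; 012; 100; 102; 110; 112; 200; 202; 210; 212
target 100 ∈ {PSO}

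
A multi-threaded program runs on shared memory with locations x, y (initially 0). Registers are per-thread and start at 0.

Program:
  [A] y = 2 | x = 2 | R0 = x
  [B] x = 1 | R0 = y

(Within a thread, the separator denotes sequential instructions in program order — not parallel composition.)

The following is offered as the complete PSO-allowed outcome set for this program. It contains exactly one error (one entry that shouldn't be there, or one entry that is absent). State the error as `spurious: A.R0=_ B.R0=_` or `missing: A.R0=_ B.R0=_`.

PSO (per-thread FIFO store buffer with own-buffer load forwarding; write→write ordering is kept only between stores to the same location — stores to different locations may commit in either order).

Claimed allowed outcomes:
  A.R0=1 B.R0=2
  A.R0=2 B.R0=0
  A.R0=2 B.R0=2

outcome vector order: (A.R0,B.R0)
[PSO] allowed = {(1,0), (1,2), (2,0), (2,2)}
PSO∖claimed = {(1,0)}

missing: A.R0=1 B.R0=0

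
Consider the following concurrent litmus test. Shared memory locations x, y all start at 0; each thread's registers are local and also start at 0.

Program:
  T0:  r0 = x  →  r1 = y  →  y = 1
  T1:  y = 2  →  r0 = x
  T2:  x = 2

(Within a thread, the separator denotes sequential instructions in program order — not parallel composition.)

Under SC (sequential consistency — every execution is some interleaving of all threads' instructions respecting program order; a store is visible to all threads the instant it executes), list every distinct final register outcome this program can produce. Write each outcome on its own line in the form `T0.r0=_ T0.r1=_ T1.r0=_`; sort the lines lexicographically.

outcome vector order: (T0.r0,T0.r1,T1.r0)
|SC outcomes| = 7

T0.r0=0 T0.r1=0 T1.r0=0
T0.r0=0 T0.r1=0 T1.r0=2
T0.r0=0 T0.r1=2 T1.r0=0
T0.r0=0 T0.r1=2 T1.r0=2
T0.r0=2 T0.r1=0 T1.r0=2
T0.r0=2 T0.r1=2 T1.r0=0
T0.r0=2 T0.r1=2 T1.r0=2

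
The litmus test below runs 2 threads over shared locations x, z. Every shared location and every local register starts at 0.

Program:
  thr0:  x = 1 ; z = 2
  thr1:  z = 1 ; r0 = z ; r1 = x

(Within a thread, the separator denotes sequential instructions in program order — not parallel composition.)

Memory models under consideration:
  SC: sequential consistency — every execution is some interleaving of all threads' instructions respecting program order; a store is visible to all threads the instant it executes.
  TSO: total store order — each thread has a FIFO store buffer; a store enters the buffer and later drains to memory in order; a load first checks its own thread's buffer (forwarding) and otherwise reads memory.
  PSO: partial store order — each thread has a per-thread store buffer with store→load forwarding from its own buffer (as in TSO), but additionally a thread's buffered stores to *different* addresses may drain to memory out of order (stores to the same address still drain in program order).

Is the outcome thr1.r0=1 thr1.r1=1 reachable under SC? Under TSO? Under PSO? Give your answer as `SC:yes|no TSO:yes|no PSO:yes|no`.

outcome vector order: (thr1.r0,thr1.r1)
under SC → (1,0) (1,1) (2,1)
under TSO → (1,0) (1,1) (2,1)
under PSO → (1,0) (1,1) (2,0) (2,1)
target (1,1) ∈ {SC,TSO,PSO}

SC:yes TSO:yes PSO:yes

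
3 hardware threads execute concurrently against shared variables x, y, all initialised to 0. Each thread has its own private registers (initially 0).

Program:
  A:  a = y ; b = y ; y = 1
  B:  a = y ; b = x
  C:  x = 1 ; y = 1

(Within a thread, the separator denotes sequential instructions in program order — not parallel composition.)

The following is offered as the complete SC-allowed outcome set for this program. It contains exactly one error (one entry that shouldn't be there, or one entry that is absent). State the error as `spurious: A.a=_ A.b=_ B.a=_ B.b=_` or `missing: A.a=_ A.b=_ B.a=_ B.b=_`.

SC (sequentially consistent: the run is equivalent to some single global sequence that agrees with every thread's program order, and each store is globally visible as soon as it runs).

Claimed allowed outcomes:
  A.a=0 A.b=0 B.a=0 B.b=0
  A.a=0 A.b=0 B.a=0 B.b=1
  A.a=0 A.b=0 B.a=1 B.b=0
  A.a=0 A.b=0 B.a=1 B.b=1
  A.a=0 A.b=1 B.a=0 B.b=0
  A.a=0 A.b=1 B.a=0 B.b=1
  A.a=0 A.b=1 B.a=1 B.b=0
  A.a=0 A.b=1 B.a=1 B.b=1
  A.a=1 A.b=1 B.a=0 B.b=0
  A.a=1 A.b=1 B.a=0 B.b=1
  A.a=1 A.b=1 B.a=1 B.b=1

outcome vector order: (A.a,A.b,B.a,B.b)
[SC] allowed = {<0 0 0 0>, <0 0 0 1>, <0 0 1 0>, <0 0 1 1>, <0 1 0 0>, <0 1 0 1>, <0 1 1 1>, <1 1 0 0>, <1 1 0 1>, <1 1 1 1>}
claimed∖SC = {<0 1 1 0>}

spurious: A.a=0 A.b=1 B.a=1 B.b=0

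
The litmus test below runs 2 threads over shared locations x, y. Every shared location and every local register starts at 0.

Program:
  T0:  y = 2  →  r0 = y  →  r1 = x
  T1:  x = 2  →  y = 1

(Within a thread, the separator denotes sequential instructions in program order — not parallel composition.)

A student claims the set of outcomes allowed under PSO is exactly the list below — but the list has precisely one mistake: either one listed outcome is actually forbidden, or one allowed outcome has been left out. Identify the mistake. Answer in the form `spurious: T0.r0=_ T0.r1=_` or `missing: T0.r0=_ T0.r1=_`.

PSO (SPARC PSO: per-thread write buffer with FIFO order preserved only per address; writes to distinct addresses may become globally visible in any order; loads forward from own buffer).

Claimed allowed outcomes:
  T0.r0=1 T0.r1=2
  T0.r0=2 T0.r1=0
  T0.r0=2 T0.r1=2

missing: T0.r0=1 T0.r1=0

outcome vector order: (T0.r0,T0.r1)
PSO: 4 outcomes — {10 12 20 22}
PSO∖claimed = {10}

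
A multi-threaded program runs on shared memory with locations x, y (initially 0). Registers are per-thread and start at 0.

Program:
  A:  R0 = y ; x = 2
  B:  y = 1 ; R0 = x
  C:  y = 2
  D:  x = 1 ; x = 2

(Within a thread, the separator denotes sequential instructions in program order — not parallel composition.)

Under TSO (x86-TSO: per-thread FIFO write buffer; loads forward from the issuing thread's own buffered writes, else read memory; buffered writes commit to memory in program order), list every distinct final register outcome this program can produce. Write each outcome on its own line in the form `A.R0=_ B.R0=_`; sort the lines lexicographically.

A.R0=0 B.R0=0
A.R0=0 B.R0=1
A.R0=0 B.R0=2
A.R0=1 B.R0=0
A.R0=1 B.R0=1
A.R0=1 B.R0=2
A.R0=2 B.R0=0
A.R0=2 B.R0=1
A.R0=2 B.R0=2

outcome vector order: (A.R0,B.R0)
|TSO outcomes| = 9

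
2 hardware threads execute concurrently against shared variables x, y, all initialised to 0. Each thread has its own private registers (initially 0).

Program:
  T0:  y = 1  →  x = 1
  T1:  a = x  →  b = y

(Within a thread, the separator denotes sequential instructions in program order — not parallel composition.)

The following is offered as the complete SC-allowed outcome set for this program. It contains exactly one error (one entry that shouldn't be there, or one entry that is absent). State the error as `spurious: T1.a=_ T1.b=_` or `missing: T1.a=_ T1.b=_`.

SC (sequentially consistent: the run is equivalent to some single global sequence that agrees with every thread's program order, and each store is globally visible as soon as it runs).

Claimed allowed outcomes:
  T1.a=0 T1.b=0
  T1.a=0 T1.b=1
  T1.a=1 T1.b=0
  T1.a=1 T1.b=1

spurious: T1.a=1 T1.b=0

outcome vector order: (T1.a,T1.b)
under SC → 0/0 0/1 1/1
claimed∖SC = {1/0}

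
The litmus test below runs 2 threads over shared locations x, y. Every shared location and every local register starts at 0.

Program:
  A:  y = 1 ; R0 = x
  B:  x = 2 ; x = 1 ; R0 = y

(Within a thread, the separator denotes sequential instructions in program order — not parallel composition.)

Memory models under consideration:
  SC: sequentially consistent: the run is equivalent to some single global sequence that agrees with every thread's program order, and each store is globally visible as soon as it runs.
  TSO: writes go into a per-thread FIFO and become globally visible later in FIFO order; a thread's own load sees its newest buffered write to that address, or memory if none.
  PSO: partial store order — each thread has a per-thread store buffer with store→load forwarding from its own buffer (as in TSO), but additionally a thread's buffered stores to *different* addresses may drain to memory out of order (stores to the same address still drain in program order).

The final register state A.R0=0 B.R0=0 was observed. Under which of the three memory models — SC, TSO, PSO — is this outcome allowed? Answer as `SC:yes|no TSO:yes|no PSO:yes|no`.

outcome vector order: (A.R0,B.R0)
under SC → (0,1); (1,0); (1,1); (2,1)
under TSO → (0,0); (0,1); (1,0); (1,1); (2,0); (2,1)
under PSO → (0,0); (0,1); (1,0); (1,1); (2,0); (2,1)
target (0,0) ∈ {TSO,PSO}

SC:no TSO:yes PSO:yes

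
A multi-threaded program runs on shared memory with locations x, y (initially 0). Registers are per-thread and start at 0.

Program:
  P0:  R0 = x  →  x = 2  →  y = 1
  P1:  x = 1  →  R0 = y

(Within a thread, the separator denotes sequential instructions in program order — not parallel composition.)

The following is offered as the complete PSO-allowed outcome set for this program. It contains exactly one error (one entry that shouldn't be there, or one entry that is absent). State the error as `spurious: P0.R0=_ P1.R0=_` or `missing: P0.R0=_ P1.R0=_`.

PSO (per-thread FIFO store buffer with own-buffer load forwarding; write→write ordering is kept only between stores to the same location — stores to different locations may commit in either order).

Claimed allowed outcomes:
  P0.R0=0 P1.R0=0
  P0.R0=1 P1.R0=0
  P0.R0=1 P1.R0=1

missing: P0.R0=0 P1.R0=1

outcome vector order: (P0.R0,P1.R0)
PSO: 4 outcomes — {(0,0) (0,1) (1,0) (1,1)}
PSO∖claimed = {(0,1)}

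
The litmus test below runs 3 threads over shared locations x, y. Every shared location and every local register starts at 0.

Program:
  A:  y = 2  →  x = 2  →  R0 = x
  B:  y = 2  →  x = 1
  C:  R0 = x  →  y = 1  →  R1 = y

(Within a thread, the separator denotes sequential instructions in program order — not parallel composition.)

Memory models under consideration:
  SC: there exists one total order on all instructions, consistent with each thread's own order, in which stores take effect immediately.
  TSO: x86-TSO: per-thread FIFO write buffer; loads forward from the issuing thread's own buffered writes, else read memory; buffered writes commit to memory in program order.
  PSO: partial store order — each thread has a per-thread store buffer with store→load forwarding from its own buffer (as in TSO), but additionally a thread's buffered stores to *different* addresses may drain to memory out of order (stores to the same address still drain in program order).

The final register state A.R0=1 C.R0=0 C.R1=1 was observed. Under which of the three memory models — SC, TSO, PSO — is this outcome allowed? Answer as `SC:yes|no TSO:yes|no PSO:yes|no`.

outcome vector order: (A.R0,C.R0,C.R1)
[SC] allowed = {<1 0 1>; <1 0 2>; <1 1 1>; <1 2 1>; <1 2 2>; <2 0 1>; <2 0 2>; <2 1 1>; <2 1 2>; <2 2 1>; <2 2 2>}
[TSO] allowed = {<1 0 1>; <1 0 2>; <1 1 1>; <1 2 1>; <1 2 2>; <2 0 1>; <2 0 2>; <2 1 1>; <2 1 2>; <2 2 1>; <2 2 2>}
[PSO] allowed = {<1 0 1>; <1 0 2>; <1 1 1>; <1 1 2>; <1 2 1>; <1 2 2>; <2 0 1>; <2 0 2>; <2 1 1>; <2 1 2>; <2 2 1>; <2 2 2>}
target <1 0 1> ∈ {SC,TSO,PSO}

SC:yes TSO:yes PSO:yes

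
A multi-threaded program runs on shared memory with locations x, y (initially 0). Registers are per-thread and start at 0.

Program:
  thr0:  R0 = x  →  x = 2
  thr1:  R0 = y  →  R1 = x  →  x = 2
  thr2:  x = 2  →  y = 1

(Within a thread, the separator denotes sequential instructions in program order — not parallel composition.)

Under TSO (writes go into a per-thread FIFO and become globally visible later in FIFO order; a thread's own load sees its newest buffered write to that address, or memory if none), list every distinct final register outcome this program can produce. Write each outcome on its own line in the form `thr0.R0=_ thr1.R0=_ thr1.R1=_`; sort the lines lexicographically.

thr0.R0=0 thr1.R0=0 thr1.R1=0
thr0.R0=0 thr1.R0=0 thr1.R1=2
thr0.R0=0 thr1.R0=1 thr1.R1=2
thr0.R0=2 thr1.R0=0 thr1.R1=0
thr0.R0=2 thr1.R0=0 thr1.R1=2
thr0.R0=2 thr1.R0=1 thr1.R1=2

outcome vector order: (thr0.R0,thr1.R0,thr1.R1)
|TSO outcomes| = 6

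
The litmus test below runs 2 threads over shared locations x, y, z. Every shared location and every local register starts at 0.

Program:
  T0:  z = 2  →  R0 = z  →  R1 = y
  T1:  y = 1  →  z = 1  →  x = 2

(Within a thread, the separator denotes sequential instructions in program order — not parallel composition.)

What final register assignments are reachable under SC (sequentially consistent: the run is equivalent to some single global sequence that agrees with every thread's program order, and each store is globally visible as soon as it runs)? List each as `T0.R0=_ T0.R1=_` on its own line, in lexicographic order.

outcome vector order: (T0.R0,T0.R1)
|SC outcomes| = 3

T0.R0=1 T0.R1=1
T0.R0=2 T0.R1=0
T0.R0=2 T0.R1=1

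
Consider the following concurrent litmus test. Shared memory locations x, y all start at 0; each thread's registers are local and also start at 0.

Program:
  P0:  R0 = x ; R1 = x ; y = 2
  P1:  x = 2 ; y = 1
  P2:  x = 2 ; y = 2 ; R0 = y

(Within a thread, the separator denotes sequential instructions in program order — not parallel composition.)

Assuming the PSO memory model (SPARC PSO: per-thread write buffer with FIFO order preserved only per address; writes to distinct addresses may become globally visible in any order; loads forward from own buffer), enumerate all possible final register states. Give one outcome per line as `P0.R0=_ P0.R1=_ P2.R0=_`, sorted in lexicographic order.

P0.R0=0 P0.R1=0 P2.R0=1
P0.R0=0 P0.R1=0 P2.R0=2
P0.R0=0 P0.R1=2 P2.R0=1
P0.R0=0 P0.R1=2 P2.R0=2
P0.R0=2 P0.R1=2 P2.R0=1
P0.R0=2 P0.R1=2 P2.R0=2

outcome vector order: (P0.R0,P0.R1,P2.R0)
|PSO outcomes| = 6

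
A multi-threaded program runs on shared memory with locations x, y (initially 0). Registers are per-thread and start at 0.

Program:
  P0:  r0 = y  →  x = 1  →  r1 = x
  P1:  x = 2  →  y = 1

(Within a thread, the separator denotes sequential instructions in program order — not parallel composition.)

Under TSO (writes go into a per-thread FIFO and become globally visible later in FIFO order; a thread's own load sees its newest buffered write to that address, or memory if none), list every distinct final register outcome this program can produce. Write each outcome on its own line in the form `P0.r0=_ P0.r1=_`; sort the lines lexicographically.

P0.r0=0 P0.r1=1
P0.r0=0 P0.r1=2
P0.r0=1 P0.r1=1

outcome vector order: (P0.r0,P0.r1)
|TSO outcomes| = 3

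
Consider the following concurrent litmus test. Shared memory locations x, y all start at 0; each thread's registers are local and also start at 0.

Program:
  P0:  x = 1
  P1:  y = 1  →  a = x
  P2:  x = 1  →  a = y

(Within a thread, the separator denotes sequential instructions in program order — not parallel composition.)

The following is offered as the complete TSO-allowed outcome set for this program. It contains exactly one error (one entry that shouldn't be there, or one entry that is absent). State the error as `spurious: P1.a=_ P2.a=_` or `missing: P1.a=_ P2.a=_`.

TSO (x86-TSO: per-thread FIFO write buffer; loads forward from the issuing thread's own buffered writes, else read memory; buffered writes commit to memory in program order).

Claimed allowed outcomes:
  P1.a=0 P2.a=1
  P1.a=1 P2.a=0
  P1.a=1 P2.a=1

missing: P1.a=0 P2.a=0

outcome vector order: (P1.a,P2.a)
TSO (4): 00 01 10 11
TSO∖claimed = {00}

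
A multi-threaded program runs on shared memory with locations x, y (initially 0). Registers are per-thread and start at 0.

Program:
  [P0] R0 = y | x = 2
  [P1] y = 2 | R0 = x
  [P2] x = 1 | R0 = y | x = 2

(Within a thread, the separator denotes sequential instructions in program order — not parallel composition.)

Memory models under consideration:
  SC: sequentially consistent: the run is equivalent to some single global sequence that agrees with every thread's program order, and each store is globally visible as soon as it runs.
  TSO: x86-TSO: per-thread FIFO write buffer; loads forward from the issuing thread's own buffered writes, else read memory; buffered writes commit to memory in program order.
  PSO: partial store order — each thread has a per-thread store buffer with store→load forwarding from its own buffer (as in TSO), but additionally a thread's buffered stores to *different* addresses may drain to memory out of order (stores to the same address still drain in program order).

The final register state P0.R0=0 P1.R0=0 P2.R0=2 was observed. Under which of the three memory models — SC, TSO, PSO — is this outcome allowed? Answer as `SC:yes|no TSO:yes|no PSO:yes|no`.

outcome vector order: (P0.R0,P1.R0,P2.R0)
SC (10): 002; 010; 012; 020; 022; 202; 210; 212; 220; 222
TSO (12): 000; 002; 010; 012; 020; 022; 200; 202; 210; 212; 220; 222
PSO (12): 000; 002; 010; 012; 020; 022; 200; 202; 210; 212; 220; 222
target 002 ∈ {SC,TSO,PSO}

SC:yes TSO:yes PSO:yes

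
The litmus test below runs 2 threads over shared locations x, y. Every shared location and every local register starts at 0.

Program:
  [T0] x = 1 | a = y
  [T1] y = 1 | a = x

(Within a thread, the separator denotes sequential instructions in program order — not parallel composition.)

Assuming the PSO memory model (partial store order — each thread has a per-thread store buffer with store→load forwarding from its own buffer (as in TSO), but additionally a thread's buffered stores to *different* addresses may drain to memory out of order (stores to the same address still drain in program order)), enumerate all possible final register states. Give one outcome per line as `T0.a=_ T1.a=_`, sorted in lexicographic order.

T0.a=0 T1.a=0
T0.a=0 T1.a=1
T0.a=1 T1.a=0
T0.a=1 T1.a=1

outcome vector order: (T0.a,T1.a)
|PSO outcomes| = 4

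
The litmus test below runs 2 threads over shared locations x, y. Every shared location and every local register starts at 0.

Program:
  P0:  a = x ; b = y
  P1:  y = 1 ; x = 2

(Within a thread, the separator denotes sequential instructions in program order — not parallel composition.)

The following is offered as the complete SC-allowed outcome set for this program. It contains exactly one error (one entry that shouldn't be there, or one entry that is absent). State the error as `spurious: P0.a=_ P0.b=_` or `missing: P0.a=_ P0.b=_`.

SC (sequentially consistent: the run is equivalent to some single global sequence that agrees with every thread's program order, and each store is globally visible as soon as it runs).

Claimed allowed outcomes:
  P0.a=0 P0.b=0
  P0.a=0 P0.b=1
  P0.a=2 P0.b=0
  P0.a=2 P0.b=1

outcome vector order: (P0.a,P0.b)
[SC] allowed = {00, 01, 21}
claimed∖SC = {20}

spurious: P0.a=2 P0.b=0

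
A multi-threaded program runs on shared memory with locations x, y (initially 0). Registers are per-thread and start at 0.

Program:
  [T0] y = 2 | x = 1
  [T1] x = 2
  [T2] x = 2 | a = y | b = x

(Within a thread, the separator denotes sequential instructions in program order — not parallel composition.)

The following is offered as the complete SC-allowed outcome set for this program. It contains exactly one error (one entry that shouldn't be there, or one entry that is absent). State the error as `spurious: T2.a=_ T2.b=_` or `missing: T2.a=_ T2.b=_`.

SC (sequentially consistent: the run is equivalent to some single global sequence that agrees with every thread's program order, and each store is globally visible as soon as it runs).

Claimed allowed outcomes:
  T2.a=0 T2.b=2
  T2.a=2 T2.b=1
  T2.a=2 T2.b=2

outcome vector order: (T2.a,T2.b)
[SC] allowed = {0/1 0/2 2/1 2/2}
SC∖claimed = {0/1}

missing: T2.a=0 T2.b=1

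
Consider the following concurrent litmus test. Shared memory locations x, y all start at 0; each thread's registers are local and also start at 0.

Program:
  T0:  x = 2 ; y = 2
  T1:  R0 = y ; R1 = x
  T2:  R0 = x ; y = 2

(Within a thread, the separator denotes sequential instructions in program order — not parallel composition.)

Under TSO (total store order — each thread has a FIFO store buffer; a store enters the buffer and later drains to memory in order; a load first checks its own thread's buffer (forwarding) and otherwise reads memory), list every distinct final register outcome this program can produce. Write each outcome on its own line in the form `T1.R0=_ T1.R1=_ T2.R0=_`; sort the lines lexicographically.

T1.R0=0 T1.R1=0 T2.R0=0
T1.R0=0 T1.R1=0 T2.R0=2
T1.R0=0 T1.R1=2 T2.R0=0
T1.R0=0 T1.R1=2 T2.R0=2
T1.R0=2 T1.R1=0 T2.R0=0
T1.R0=2 T1.R1=2 T2.R0=0
T1.R0=2 T1.R1=2 T2.R0=2

outcome vector order: (T1.R0,T1.R1,T2.R0)
|TSO outcomes| = 7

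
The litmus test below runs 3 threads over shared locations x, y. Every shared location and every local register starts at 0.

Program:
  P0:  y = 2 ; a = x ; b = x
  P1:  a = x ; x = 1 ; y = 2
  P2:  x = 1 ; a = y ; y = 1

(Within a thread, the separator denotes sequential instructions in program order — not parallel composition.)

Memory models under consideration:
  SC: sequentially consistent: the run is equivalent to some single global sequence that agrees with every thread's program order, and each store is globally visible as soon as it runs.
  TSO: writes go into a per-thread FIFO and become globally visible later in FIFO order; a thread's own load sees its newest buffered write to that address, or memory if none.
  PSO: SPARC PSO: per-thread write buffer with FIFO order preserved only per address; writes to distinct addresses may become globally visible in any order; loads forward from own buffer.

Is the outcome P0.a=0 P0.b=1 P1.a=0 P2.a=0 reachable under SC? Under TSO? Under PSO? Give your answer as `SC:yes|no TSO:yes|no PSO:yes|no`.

outcome vector order: (P0.a,P0.b,P1.a,P2.a)
under SC → (0,0,0,2), (0,0,1,2), (0,1,0,2), (0,1,1,2), (1,1,0,0), (1,1,0,2), (1,1,1,0), (1,1,1,2)
under TSO → (0,0,0,0), (0,0,0,2), (0,0,1,0), (0,0,1,2), (0,1,0,0), (0,1,0,2), (0,1,1,0), (0,1,1,2), (1,1,0,0), (1,1,0,2), (1,1,1,0), (1,1,1,2)
under PSO → (0,0,0,0), (0,0,0,2), (0,0,1,0), (0,0,1,2), (0,1,0,0), (0,1,0,2), (0,1,1,0), (0,1,1,2), (1,1,0,0), (1,1,0,2), (1,1,1,0), (1,1,1,2)
target (0,1,0,0) ∈ {TSO,PSO}

SC:no TSO:yes PSO:yes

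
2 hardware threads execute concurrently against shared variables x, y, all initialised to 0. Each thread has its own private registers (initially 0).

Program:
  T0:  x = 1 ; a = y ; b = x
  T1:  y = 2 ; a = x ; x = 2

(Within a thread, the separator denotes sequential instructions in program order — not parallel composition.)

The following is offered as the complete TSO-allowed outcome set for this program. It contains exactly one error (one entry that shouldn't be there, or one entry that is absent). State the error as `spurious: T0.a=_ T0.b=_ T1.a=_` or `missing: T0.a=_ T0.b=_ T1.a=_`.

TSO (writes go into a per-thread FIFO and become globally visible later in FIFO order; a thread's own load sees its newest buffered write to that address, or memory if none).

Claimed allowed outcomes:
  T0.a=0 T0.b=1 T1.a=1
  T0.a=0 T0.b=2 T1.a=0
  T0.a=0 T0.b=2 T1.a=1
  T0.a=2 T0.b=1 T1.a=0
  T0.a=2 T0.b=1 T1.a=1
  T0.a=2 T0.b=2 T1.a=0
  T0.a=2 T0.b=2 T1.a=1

missing: T0.a=0 T0.b=1 T1.a=0

outcome vector order: (T0.a,T0.b,T1.a)
TSO: 8 outcomes — {<0 1 0> <0 1 1> <0 2 0> <0 2 1> <2 1 0> <2 1 1> <2 2 0> <2 2 1>}
TSO∖claimed = {<0 1 0>}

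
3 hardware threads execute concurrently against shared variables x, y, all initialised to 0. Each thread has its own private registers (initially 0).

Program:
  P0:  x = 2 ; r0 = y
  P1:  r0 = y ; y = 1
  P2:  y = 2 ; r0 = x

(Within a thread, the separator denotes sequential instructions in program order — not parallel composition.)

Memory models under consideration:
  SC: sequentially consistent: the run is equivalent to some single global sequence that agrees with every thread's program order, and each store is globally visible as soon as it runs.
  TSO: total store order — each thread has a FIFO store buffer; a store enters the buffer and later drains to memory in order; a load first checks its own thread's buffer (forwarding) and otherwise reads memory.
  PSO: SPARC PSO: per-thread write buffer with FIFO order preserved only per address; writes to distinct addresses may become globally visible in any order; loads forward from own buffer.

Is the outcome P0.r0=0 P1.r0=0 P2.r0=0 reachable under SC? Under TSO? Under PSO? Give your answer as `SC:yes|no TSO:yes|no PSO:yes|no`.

SC:no TSO:yes PSO:yes

outcome vector order: (P0.r0,P1.r0,P2.r0)
[SC] allowed = {002 022 100 102 120 122 200 202 220 222}
[TSO] allowed = {000 002 020 022 100 102 120 122 200 202 220 222}
[PSO] allowed = {000 002 020 022 100 102 120 122 200 202 220 222}
target 000 ∈ {TSO,PSO}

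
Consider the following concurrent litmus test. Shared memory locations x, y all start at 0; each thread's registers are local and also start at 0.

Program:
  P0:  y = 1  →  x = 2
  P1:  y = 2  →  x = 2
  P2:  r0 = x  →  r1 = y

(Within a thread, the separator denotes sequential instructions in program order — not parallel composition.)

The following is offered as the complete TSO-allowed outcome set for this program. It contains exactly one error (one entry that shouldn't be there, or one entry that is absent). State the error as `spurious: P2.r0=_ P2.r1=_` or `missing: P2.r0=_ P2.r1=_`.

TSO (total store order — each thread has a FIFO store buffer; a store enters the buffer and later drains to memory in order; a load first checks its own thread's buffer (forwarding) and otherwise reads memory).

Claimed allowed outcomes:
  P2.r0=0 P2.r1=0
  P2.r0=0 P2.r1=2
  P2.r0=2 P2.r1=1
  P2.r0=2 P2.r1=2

outcome vector order: (P2.r0,P2.r1)
TSO (5): 0/0 0/1 0/2 2/1 2/2
TSO∖claimed = {0/1}

missing: P2.r0=0 P2.r1=1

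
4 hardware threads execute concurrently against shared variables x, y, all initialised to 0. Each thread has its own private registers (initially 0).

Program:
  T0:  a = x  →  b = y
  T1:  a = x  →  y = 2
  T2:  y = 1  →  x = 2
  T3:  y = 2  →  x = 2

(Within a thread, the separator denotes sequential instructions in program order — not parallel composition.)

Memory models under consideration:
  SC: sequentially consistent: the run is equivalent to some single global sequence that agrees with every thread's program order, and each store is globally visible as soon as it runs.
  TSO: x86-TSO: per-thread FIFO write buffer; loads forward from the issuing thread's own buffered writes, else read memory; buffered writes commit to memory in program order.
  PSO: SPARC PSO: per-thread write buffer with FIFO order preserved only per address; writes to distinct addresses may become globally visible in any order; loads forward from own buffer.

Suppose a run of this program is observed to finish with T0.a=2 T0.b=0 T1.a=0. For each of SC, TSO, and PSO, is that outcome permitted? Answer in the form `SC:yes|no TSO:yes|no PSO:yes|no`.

outcome vector order: (T0.a,T0.b,T1.a)
SC: 10 outcomes — {(0,0,0); (0,0,2); (0,1,0); (0,1,2); (0,2,0); (0,2,2); (2,1,0); (2,1,2); (2,2,0); (2,2,2)}
TSO: 10 outcomes — {(0,0,0); (0,0,2); (0,1,0); (0,1,2); (0,2,0); (0,2,2); (2,1,0); (2,1,2); (2,2,0); (2,2,2)}
PSO: 12 outcomes — {(0,0,0); (0,0,2); (0,1,0); (0,1,2); (0,2,0); (0,2,2); (2,0,0); (2,0,2); (2,1,0); (2,1,2); (2,2,0); (2,2,2)}
target (2,0,0) ∈ {PSO}

SC:no TSO:no PSO:yes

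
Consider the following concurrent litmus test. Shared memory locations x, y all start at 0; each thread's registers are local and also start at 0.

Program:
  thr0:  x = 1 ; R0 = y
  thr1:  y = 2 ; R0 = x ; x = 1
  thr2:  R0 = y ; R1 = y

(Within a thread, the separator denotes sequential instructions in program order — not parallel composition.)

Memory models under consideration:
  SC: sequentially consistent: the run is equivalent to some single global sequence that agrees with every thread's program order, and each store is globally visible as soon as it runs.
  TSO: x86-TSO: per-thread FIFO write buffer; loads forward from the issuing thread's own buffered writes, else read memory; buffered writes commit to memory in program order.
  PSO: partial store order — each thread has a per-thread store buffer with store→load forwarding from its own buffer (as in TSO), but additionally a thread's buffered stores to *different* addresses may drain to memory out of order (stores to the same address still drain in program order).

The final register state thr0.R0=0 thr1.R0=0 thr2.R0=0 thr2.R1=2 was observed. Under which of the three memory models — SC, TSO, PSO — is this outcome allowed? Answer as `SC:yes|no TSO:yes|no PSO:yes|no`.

SC:no TSO:yes PSO:yes

outcome vector order: (thr0.R0,thr1.R0,thr2.R0,thr2.R1)
[SC] allowed = {0100 0102 0122 2000 2002 2022 2100 2102 2122}
[TSO] allowed = {0000 0002 0022 0100 0102 0122 2000 2002 2022 2100 2102 2122}
[PSO] allowed = {0000 0002 0022 0100 0102 0122 2000 2002 2022 2100 2102 2122}
target 0002 ∈ {TSO,PSO}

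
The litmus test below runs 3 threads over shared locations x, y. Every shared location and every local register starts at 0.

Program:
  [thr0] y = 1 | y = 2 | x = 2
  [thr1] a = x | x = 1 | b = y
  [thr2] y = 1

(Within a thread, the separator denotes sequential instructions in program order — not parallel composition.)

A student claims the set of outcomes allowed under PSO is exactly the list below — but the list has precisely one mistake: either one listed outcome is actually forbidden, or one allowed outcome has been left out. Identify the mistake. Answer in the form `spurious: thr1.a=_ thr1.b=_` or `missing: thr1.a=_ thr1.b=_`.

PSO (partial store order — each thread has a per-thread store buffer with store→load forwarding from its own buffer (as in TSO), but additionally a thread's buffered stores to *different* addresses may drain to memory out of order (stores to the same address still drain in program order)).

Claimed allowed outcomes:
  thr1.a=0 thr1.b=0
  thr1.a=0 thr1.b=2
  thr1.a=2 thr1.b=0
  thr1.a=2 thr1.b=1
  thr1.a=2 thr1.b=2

outcome vector order: (thr1.a,thr1.b)
PSO (6): 0/0; 0/1; 0/2; 2/0; 2/1; 2/2
PSO∖claimed = {0/1}

missing: thr1.a=0 thr1.b=1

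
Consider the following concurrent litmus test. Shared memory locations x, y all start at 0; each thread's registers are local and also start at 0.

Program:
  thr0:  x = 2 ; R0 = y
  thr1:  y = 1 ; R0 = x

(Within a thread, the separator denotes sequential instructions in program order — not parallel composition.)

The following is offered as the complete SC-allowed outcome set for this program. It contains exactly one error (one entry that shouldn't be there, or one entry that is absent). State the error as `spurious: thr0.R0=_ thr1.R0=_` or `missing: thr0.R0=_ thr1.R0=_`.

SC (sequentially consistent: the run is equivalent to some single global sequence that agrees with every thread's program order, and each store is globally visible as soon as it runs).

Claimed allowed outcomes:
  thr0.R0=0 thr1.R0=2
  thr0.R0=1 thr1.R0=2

missing: thr0.R0=1 thr1.R0=0

outcome vector order: (thr0.R0,thr1.R0)
SC (3): 0/2, 1/0, 1/2
SC∖claimed = {1/0}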